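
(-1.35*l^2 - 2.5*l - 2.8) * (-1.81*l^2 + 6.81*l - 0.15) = 2.4435*l^4 - 4.6685*l^3 - 11.7545*l^2 - 18.693*l + 0.42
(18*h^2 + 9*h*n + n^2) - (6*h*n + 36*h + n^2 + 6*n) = 18*h^2 + 3*h*n - 36*h - 6*n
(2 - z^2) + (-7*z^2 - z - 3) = -8*z^2 - z - 1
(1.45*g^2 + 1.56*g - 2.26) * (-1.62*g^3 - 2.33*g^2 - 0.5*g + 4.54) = -2.349*g^5 - 5.9057*g^4 - 0.6986*g^3 + 11.0688*g^2 + 8.2124*g - 10.2604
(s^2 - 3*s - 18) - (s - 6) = s^2 - 4*s - 12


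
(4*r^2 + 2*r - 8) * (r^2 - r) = 4*r^4 - 2*r^3 - 10*r^2 + 8*r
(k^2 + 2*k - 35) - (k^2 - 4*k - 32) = 6*k - 3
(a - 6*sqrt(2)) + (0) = a - 6*sqrt(2)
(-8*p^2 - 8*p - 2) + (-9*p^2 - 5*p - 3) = -17*p^2 - 13*p - 5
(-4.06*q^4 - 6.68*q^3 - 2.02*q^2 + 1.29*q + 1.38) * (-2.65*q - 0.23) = 10.759*q^5 + 18.6358*q^4 + 6.8894*q^3 - 2.9539*q^2 - 3.9537*q - 0.3174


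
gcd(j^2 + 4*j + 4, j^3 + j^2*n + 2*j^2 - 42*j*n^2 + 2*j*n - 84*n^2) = j + 2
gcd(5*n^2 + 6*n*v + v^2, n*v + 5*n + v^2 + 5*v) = n + v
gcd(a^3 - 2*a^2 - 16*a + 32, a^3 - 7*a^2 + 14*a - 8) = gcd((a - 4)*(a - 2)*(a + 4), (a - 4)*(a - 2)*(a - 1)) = a^2 - 6*a + 8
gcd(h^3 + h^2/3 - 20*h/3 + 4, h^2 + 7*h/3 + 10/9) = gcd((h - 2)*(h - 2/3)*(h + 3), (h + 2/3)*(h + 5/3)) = 1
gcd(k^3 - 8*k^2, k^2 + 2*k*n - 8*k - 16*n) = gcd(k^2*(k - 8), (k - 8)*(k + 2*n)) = k - 8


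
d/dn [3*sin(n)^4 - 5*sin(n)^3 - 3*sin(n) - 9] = 3*(4*sin(n)^3 - 5*sin(n)^2 - 1)*cos(n)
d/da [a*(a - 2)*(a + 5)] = 3*a^2 + 6*a - 10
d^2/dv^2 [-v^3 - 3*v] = -6*v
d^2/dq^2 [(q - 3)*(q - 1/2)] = 2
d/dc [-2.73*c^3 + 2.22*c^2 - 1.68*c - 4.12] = -8.19*c^2 + 4.44*c - 1.68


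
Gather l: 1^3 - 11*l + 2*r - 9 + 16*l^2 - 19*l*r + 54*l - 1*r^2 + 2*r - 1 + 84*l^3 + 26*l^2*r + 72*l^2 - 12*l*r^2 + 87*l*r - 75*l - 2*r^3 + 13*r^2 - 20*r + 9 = 84*l^3 + l^2*(26*r + 88) + l*(-12*r^2 + 68*r - 32) - 2*r^3 + 12*r^2 - 16*r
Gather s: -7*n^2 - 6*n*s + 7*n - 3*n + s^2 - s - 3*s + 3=-7*n^2 + 4*n + s^2 + s*(-6*n - 4) + 3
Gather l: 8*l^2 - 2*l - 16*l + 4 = 8*l^2 - 18*l + 4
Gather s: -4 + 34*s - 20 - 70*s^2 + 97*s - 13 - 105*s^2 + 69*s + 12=-175*s^2 + 200*s - 25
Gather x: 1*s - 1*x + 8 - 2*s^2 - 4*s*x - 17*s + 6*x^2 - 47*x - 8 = -2*s^2 - 16*s + 6*x^2 + x*(-4*s - 48)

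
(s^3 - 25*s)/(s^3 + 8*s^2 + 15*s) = (s - 5)/(s + 3)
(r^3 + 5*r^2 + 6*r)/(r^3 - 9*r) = (r + 2)/(r - 3)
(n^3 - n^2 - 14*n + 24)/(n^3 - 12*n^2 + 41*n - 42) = (n + 4)/(n - 7)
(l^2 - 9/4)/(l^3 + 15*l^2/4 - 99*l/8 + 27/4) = 2*(2*l + 3)/(4*l^2 + 21*l - 18)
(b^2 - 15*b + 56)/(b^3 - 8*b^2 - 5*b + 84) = (b - 8)/(b^2 - b - 12)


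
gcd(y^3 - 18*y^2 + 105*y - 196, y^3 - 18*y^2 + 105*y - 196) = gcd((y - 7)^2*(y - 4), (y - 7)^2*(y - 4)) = y^3 - 18*y^2 + 105*y - 196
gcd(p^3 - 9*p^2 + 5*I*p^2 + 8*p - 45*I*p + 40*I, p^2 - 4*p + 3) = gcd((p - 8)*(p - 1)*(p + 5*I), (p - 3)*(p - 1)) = p - 1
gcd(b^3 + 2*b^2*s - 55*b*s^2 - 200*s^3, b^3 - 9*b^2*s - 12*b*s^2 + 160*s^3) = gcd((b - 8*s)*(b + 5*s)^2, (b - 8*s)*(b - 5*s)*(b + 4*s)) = -b + 8*s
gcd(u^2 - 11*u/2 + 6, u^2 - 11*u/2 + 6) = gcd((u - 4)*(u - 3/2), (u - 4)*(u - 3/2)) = u^2 - 11*u/2 + 6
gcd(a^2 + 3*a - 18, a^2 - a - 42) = a + 6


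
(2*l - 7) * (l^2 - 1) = 2*l^3 - 7*l^2 - 2*l + 7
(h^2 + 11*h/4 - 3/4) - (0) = h^2 + 11*h/4 - 3/4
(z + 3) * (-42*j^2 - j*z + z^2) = -42*j^2*z - 126*j^2 - j*z^2 - 3*j*z + z^3 + 3*z^2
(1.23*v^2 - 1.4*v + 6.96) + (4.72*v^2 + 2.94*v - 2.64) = 5.95*v^2 + 1.54*v + 4.32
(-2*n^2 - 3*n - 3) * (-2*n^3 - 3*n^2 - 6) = 4*n^5 + 12*n^4 + 15*n^3 + 21*n^2 + 18*n + 18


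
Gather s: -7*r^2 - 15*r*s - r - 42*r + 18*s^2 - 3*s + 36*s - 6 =-7*r^2 - 43*r + 18*s^2 + s*(33 - 15*r) - 6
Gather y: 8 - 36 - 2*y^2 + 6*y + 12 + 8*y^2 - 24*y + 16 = 6*y^2 - 18*y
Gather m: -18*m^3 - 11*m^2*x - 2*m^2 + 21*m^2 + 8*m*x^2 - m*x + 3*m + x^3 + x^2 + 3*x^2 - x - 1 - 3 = -18*m^3 + m^2*(19 - 11*x) + m*(8*x^2 - x + 3) + x^3 + 4*x^2 - x - 4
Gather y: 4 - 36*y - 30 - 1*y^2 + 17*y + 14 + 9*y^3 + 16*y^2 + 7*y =9*y^3 + 15*y^2 - 12*y - 12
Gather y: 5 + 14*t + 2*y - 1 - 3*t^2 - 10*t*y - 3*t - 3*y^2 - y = -3*t^2 + 11*t - 3*y^2 + y*(1 - 10*t) + 4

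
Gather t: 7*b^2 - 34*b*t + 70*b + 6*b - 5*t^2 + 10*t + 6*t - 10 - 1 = 7*b^2 + 76*b - 5*t^2 + t*(16 - 34*b) - 11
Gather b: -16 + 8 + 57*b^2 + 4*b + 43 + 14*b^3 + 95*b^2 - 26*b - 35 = 14*b^3 + 152*b^2 - 22*b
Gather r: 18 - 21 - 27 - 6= -36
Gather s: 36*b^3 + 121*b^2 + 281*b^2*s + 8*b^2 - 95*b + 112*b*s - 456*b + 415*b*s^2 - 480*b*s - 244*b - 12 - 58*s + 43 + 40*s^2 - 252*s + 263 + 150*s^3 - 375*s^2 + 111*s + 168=36*b^3 + 129*b^2 - 795*b + 150*s^3 + s^2*(415*b - 335) + s*(281*b^2 - 368*b - 199) + 462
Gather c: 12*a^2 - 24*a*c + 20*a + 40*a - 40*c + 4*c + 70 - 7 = 12*a^2 + 60*a + c*(-24*a - 36) + 63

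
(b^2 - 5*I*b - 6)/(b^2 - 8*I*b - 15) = (b - 2*I)/(b - 5*I)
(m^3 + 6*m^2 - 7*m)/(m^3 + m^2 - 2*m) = (m + 7)/(m + 2)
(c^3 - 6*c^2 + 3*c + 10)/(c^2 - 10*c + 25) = (c^2 - c - 2)/(c - 5)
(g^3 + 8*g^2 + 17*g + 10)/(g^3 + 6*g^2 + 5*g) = (g + 2)/g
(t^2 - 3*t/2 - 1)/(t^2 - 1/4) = 2*(t - 2)/(2*t - 1)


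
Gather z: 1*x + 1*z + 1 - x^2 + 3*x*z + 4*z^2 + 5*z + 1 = -x^2 + x + 4*z^2 + z*(3*x + 6) + 2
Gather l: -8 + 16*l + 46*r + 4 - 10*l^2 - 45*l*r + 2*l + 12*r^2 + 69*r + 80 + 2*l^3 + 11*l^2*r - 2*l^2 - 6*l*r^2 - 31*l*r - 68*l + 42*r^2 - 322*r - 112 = 2*l^3 + l^2*(11*r - 12) + l*(-6*r^2 - 76*r - 50) + 54*r^2 - 207*r - 36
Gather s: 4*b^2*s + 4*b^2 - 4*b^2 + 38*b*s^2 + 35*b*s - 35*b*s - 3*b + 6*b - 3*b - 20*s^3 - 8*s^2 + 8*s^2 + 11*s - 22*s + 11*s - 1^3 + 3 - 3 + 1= 4*b^2*s + 38*b*s^2 - 20*s^3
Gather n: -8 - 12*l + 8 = -12*l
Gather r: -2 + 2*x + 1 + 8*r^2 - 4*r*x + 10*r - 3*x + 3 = 8*r^2 + r*(10 - 4*x) - x + 2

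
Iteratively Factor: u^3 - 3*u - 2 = (u - 2)*(u^2 + 2*u + 1) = (u - 2)*(u + 1)*(u + 1)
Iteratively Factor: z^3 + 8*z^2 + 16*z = (z + 4)*(z^2 + 4*z) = (z + 4)^2*(z)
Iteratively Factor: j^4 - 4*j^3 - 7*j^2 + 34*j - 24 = (j - 1)*(j^3 - 3*j^2 - 10*j + 24) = (j - 4)*(j - 1)*(j^2 + j - 6) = (j - 4)*(j - 2)*(j - 1)*(j + 3)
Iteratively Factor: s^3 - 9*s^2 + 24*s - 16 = (s - 1)*(s^2 - 8*s + 16) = (s - 4)*(s - 1)*(s - 4)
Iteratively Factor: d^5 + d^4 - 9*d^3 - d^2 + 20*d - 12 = (d - 1)*(d^4 + 2*d^3 - 7*d^2 - 8*d + 12) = (d - 1)^2*(d^3 + 3*d^2 - 4*d - 12) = (d - 1)^2*(d + 2)*(d^2 + d - 6) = (d - 1)^2*(d + 2)*(d + 3)*(d - 2)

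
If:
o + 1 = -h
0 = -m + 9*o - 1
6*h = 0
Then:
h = 0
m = -10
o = -1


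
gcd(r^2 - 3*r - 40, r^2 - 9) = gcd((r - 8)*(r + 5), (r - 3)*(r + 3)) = 1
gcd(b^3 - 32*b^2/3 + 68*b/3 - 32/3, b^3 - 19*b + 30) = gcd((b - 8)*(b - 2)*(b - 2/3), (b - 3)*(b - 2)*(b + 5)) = b - 2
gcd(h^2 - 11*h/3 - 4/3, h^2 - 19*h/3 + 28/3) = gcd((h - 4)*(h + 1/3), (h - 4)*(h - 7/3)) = h - 4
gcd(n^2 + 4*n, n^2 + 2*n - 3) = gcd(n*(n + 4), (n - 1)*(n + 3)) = 1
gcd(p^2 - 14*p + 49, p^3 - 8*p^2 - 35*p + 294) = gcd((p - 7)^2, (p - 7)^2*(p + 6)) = p^2 - 14*p + 49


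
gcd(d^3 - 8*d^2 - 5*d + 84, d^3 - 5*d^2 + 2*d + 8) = d - 4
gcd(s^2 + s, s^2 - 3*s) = s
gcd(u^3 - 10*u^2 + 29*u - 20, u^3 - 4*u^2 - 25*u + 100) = u^2 - 9*u + 20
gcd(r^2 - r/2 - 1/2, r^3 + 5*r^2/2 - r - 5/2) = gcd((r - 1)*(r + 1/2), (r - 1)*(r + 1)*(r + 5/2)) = r - 1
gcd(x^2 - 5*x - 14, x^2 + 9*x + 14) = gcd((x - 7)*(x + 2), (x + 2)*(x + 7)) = x + 2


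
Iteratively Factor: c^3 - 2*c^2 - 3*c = (c + 1)*(c^2 - 3*c) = c*(c + 1)*(c - 3)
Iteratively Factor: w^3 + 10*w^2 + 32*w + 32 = (w + 2)*(w^2 + 8*w + 16) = (w + 2)*(w + 4)*(w + 4)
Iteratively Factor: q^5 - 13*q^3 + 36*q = (q)*(q^4 - 13*q^2 + 36) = q*(q + 2)*(q^3 - 2*q^2 - 9*q + 18) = q*(q - 3)*(q + 2)*(q^2 + q - 6) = q*(q - 3)*(q - 2)*(q + 2)*(q + 3)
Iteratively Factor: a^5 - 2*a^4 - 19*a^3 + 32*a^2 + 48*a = (a - 3)*(a^4 + a^3 - 16*a^2 - 16*a) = (a - 3)*(a + 4)*(a^3 - 3*a^2 - 4*a) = (a - 4)*(a - 3)*(a + 4)*(a^2 + a) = a*(a - 4)*(a - 3)*(a + 4)*(a + 1)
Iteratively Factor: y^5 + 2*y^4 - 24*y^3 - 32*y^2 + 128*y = (y + 4)*(y^4 - 2*y^3 - 16*y^2 + 32*y) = (y - 4)*(y + 4)*(y^3 + 2*y^2 - 8*y) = (y - 4)*(y - 2)*(y + 4)*(y^2 + 4*y) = y*(y - 4)*(y - 2)*(y + 4)*(y + 4)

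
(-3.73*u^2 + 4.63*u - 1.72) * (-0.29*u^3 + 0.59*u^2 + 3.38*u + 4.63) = 1.0817*u^5 - 3.5434*u^4 - 9.3769*u^3 - 2.6353*u^2 + 15.6233*u - 7.9636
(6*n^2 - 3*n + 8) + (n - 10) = 6*n^2 - 2*n - 2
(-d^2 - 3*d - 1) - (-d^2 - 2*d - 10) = 9 - d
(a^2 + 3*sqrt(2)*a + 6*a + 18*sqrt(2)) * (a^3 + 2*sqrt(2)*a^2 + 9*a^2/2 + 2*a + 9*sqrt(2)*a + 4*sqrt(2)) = a^5 + 5*sqrt(2)*a^4 + 21*a^4/2 + 41*a^3 + 105*sqrt(2)*a^3/2 + 138*a^2 + 145*sqrt(2)*a^2 + 60*sqrt(2)*a + 348*a + 144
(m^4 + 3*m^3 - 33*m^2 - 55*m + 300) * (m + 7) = m^5 + 10*m^4 - 12*m^3 - 286*m^2 - 85*m + 2100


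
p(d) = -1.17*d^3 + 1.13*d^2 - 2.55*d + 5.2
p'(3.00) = -27.36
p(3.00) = -23.87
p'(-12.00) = -535.11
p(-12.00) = 2220.28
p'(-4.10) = -70.82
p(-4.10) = 115.29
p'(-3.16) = -44.74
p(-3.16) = 61.46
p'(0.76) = -2.86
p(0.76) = 3.40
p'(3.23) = -31.87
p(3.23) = -30.67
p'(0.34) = -2.19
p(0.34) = 4.42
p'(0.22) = -2.22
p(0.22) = 4.68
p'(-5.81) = -134.16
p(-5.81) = 287.62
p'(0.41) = -2.21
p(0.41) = 4.26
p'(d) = -3.51*d^2 + 2.26*d - 2.55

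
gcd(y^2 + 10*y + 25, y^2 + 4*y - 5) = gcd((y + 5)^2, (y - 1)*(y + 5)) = y + 5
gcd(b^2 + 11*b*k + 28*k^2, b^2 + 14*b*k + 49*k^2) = b + 7*k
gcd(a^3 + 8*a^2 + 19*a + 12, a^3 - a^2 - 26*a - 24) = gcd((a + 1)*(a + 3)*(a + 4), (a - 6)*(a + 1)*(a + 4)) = a^2 + 5*a + 4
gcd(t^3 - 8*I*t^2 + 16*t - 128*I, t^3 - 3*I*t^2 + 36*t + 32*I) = t^2 - 4*I*t + 32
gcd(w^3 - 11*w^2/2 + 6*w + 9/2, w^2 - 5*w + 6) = w - 3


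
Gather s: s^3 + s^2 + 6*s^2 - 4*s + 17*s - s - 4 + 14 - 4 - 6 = s^3 + 7*s^2 + 12*s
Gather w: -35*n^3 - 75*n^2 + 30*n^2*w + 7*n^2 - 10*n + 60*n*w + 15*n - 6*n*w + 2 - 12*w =-35*n^3 - 68*n^2 + 5*n + w*(30*n^2 + 54*n - 12) + 2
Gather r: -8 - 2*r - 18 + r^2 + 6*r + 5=r^2 + 4*r - 21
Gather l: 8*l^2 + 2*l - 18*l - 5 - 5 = 8*l^2 - 16*l - 10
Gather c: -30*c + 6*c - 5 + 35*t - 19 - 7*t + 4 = -24*c + 28*t - 20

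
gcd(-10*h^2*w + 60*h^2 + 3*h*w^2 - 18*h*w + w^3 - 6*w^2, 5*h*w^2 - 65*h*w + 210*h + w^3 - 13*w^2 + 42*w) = 5*h*w - 30*h + w^2 - 6*w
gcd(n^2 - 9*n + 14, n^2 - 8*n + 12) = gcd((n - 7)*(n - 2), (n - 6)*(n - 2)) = n - 2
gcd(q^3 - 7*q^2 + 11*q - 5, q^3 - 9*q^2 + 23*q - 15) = q^2 - 6*q + 5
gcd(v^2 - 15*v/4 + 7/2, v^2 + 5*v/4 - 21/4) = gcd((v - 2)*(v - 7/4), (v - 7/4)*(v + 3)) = v - 7/4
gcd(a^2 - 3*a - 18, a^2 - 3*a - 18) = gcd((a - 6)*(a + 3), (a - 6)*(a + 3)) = a^2 - 3*a - 18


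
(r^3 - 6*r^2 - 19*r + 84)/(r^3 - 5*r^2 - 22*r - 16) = (-r^3 + 6*r^2 + 19*r - 84)/(-r^3 + 5*r^2 + 22*r + 16)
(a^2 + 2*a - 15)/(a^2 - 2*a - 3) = (a + 5)/(a + 1)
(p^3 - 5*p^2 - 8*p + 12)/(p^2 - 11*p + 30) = (p^2 + p - 2)/(p - 5)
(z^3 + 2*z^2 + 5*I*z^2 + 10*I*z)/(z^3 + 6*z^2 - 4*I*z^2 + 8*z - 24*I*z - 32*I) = z*(z + 5*I)/(z^2 + 4*z*(1 - I) - 16*I)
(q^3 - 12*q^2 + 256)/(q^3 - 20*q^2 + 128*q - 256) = (q + 4)/(q - 4)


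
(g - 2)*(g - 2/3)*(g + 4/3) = g^3 - 4*g^2/3 - 20*g/9 + 16/9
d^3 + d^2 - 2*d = d*(d - 1)*(d + 2)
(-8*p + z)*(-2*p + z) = 16*p^2 - 10*p*z + z^2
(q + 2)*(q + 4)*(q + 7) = q^3 + 13*q^2 + 50*q + 56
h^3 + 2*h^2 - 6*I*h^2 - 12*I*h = h*(h + 2)*(h - 6*I)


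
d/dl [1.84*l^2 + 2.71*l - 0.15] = 3.68*l + 2.71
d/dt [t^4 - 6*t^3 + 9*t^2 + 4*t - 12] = 4*t^3 - 18*t^2 + 18*t + 4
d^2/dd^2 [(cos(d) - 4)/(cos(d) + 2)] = 6*(cos(d)^2 - 2*cos(d) - 2)/(cos(d) + 2)^3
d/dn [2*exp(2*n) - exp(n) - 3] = (4*exp(n) - 1)*exp(n)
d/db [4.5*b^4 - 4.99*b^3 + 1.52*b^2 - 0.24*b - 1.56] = 18.0*b^3 - 14.97*b^2 + 3.04*b - 0.24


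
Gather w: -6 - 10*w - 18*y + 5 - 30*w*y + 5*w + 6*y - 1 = w*(-30*y - 5) - 12*y - 2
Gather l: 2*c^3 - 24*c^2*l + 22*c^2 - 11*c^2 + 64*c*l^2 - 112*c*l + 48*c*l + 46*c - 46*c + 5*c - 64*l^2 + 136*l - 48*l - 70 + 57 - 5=2*c^3 + 11*c^2 + 5*c + l^2*(64*c - 64) + l*(-24*c^2 - 64*c + 88) - 18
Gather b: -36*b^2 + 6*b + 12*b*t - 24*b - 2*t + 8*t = -36*b^2 + b*(12*t - 18) + 6*t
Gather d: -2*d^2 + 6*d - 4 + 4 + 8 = -2*d^2 + 6*d + 8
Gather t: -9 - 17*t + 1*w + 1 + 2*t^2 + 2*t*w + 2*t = 2*t^2 + t*(2*w - 15) + w - 8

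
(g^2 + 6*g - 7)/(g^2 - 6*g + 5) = (g + 7)/(g - 5)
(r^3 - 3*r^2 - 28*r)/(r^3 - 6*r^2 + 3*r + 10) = r*(r^2 - 3*r - 28)/(r^3 - 6*r^2 + 3*r + 10)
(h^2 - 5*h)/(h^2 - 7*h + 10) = h/(h - 2)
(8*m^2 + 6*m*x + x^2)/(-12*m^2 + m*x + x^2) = (2*m + x)/(-3*m + x)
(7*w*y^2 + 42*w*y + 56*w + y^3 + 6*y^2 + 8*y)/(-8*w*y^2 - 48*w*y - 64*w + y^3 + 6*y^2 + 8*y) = (7*w + y)/(-8*w + y)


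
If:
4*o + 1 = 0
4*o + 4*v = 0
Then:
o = -1/4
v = 1/4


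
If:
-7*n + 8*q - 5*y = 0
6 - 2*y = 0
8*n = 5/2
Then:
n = 5/16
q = 275/128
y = 3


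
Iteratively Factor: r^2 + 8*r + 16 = (r + 4)*(r + 4)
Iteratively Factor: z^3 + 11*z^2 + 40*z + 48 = (z + 3)*(z^2 + 8*z + 16) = (z + 3)*(z + 4)*(z + 4)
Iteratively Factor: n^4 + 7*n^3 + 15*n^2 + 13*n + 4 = (n + 1)*(n^3 + 6*n^2 + 9*n + 4) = (n + 1)*(n + 4)*(n^2 + 2*n + 1) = (n + 1)^2*(n + 4)*(n + 1)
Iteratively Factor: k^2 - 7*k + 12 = (k - 3)*(k - 4)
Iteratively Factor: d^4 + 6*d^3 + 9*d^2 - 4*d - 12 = (d + 3)*(d^3 + 3*d^2 - 4) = (d + 2)*(d + 3)*(d^2 + d - 2) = (d - 1)*(d + 2)*(d + 3)*(d + 2)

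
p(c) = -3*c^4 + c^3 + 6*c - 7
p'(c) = -12*c^3 + 3*c^2 + 6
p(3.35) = -327.14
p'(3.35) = -411.48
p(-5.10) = -2199.81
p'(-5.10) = 1675.84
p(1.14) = -3.75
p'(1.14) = -7.88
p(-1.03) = -17.65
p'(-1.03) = 22.30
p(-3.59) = -573.12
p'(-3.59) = 599.88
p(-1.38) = -28.79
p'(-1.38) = 43.25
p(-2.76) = -218.67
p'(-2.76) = 281.15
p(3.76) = -530.90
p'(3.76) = -589.48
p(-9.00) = -20473.00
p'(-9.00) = 8997.00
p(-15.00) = -155347.00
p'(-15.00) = 41181.00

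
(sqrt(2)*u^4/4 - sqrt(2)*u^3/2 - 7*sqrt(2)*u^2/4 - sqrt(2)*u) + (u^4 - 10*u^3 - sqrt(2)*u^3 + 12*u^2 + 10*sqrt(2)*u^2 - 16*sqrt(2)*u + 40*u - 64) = sqrt(2)*u^4/4 + u^4 - 10*u^3 - 3*sqrt(2)*u^3/2 + 33*sqrt(2)*u^2/4 + 12*u^2 - 17*sqrt(2)*u + 40*u - 64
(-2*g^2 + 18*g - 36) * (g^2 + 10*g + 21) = -2*g^4 - 2*g^3 + 102*g^2 + 18*g - 756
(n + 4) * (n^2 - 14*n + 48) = n^3 - 10*n^2 - 8*n + 192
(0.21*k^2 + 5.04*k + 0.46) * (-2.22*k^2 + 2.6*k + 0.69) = -0.4662*k^4 - 10.6428*k^3 + 12.2277*k^2 + 4.6736*k + 0.3174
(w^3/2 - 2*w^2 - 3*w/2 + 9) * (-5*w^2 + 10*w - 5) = -5*w^5/2 + 15*w^4 - 15*w^3 - 50*w^2 + 195*w/2 - 45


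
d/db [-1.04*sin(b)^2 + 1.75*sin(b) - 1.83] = (1.75 - 2.08*sin(b))*cos(b)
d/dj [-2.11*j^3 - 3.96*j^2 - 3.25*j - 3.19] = -6.33*j^2 - 7.92*j - 3.25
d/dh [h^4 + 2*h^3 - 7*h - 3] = 4*h^3 + 6*h^2 - 7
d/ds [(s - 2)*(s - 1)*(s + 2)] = 3*s^2 - 2*s - 4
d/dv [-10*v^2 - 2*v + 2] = -20*v - 2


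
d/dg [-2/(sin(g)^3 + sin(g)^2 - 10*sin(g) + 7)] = 2*(3*sin(g)^2 + 2*sin(g) - 10)*cos(g)/(sin(g)^3 + sin(g)^2 - 10*sin(g) + 7)^2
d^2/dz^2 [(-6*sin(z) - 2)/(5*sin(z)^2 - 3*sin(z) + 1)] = 2*(75*sin(z)^5 + 145*sin(z)^4 - 285*sin(z)^3 - 152*sin(z)^2 + 186*sin(z) - 26)/(5*sin(z)^2 - 3*sin(z) + 1)^3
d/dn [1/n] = -1/n^2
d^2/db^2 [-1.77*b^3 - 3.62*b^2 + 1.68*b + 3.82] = -10.62*b - 7.24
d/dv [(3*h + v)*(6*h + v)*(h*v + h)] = h*(18*h^2 + 18*h*v + 9*h + 3*v^2 + 2*v)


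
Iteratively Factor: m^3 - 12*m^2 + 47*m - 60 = (m - 4)*(m^2 - 8*m + 15) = (m - 4)*(m - 3)*(m - 5)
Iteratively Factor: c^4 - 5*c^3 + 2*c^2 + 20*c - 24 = (c - 2)*(c^3 - 3*c^2 - 4*c + 12) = (c - 2)^2*(c^2 - c - 6) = (c - 2)^2*(c + 2)*(c - 3)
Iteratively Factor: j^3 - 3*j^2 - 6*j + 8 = (j - 4)*(j^2 + j - 2) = (j - 4)*(j + 2)*(j - 1)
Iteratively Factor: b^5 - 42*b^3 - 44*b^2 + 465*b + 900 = (b + 4)*(b^4 - 4*b^3 - 26*b^2 + 60*b + 225) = (b - 5)*(b + 4)*(b^3 + b^2 - 21*b - 45) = (b - 5)*(b + 3)*(b + 4)*(b^2 - 2*b - 15) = (b - 5)*(b + 3)^2*(b + 4)*(b - 5)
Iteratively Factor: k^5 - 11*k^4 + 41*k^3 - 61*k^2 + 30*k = (k - 5)*(k^4 - 6*k^3 + 11*k^2 - 6*k) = (k - 5)*(k - 2)*(k^3 - 4*k^2 + 3*k) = (k - 5)*(k - 3)*(k - 2)*(k^2 - k) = (k - 5)*(k - 3)*(k - 2)*(k - 1)*(k)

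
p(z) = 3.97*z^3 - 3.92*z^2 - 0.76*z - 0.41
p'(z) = 11.91*z^2 - 7.84*z - 0.76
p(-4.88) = -551.42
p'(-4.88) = 321.13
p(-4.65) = -480.80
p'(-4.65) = 293.22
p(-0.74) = -3.60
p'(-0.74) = 11.56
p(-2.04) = -48.88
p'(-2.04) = 64.80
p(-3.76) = -264.01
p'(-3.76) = 197.10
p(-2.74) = -109.42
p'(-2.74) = 110.14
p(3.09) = 76.94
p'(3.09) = 88.73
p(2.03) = 15.10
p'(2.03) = 32.40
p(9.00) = 2569.36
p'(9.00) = 893.39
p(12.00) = 6286.15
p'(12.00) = 1620.20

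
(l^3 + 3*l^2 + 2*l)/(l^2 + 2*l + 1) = l*(l + 2)/(l + 1)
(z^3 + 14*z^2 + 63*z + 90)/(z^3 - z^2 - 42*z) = (z^2 + 8*z + 15)/(z*(z - 7))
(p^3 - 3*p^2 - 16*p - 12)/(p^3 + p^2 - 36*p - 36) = (p + 2)/(p + 6)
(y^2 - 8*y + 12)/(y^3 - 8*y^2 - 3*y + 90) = (y - 2)/(y^2 - 2*y - 15)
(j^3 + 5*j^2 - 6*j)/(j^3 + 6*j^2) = (j - 1)/j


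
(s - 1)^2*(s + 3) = s^3 + s^2 - 5*s + 3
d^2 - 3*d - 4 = (d - 4)*(d + 1)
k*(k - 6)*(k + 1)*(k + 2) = k^4 - 3*k^3 - 16*k^2 - 12*k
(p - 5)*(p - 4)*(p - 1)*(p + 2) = p^4 - 8*p^3 + 9*p^2 + 38*p - 40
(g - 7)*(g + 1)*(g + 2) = g^3 - 4*g^2 - 19*g - 14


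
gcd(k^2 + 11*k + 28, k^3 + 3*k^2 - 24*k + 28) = k + 7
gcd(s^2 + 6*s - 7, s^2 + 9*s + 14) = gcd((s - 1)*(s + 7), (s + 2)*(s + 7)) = s + 7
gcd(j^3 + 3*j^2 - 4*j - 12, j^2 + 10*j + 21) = j + 3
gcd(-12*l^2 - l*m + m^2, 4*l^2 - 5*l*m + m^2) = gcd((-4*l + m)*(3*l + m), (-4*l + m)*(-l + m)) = 4*l - m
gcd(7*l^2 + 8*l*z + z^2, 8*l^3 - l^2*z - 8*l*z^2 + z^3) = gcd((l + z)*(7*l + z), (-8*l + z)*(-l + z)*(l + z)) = l + z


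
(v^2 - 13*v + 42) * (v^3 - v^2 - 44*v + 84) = v^5 - 14*v^4 + 11*v^3 + 614*v^2 - 2940*v + 3528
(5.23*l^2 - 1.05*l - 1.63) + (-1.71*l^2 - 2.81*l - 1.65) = 3.52*l^2 - 3.86*l - 3.28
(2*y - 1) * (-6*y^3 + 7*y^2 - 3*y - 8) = -12*y^4 + 20*y^3 - 13*y^2 - 13*y + 8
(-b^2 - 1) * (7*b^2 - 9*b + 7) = -7*b^4 + 9*b^3 - 14*b^2 + 9*b - 7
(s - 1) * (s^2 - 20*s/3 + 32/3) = s^3 - 23*s^2/3 + 52*s/3 - 32/3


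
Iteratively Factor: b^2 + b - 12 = (b + 4)*(b - 3)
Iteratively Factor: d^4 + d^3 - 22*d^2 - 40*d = (d)*(d^3 + d^2 - 22*d - 40) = d*(d + 4)*(d^2 - 3*d - 10) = d*(d - 5)*(d + 4)*(d + 2)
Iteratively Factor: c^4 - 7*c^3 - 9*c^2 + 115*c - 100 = (c + 4)*(c^3 - 11*c^2 + 35*c - 25) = (c - 5)*(c + 4)*(c^2 - 6*c + 5) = (c - 5)^2*(c + 4)*(c - 1)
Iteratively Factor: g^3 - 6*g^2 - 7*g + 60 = (g - 4)*(g^2 - 2*g - 15) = (g - 4)*(g + 3)*(g - 5)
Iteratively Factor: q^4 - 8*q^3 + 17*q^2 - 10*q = (q - 1)*(q^3 - 7*q^2 + 10*q) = q*(q - 1)*(q^2 - 7*q + 10) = q*(q - 2)*(q - 1)*(q - 5)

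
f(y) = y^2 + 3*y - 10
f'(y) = 2*y + 3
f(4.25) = 20.81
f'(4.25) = 11.50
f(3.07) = 8.63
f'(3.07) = 9.14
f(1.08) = -5.59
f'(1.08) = 5.16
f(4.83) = 27.82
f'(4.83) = 12.66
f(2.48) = 3.59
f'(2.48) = 7.96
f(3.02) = 8.18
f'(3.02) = 9.04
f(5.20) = 32.64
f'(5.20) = 13.40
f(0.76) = -7.14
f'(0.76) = 4.52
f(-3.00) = -10.00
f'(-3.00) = -3.00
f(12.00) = 170.00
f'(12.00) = 27.00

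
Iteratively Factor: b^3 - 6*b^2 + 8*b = (b - 4)*(b^2 - 2*b) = b*(b - 4)*(b - 2)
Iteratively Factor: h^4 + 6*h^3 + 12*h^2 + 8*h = (h + 2)*(h^3 + 4*h^2 + 4*h) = (h + 2)^2*(h^2 + 2*h) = (h + 2)^3*(h)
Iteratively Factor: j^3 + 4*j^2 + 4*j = (j)*(j^2 + 4*j + 4) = j*(j + 2)*(j + 2)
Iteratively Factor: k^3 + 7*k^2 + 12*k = (k + 4)*(k^2 + 3*k) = k*(k + 4)*(k + 3)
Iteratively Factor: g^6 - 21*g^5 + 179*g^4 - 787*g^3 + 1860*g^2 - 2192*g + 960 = (g - 4)*(g^5 - 17*g^4 + 111*g^3 - 343*g^2 + 488*g - 240) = (g - 4)^2*(g^4 - 13*g^3 + 59*g^2 - 107*g + 60) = (g - 4)^2*(g - 3)*(g^3 - 10*g^2 + 29*g - 20) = (g - 4)^3*(g - 3)*(g^2 - 6*g + 5) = (g - 5)*(g - 4)^3*(g - 3)*(g - 1)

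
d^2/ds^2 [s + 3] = 0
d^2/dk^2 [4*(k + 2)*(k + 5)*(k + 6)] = 24*k + 104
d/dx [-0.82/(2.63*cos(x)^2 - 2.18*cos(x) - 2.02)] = (1.7876 - 4.3132*cos(x))*sin(x)/(-2.63*cos(x)^2 + 2.18*cos(x) + 2.02)^2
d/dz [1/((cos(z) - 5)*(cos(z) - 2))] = (2*cos(z) - 7)*sin(z)/((cos(z) - 5)^2*(cos(z) - 2)^2)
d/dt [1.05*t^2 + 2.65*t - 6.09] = 2.1*t + 2.65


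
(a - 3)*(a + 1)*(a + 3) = a^3 + a^2 - 9*a - 9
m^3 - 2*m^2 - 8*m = m*(m - 4)*(m + 2)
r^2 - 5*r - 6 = (r - 6)*(r + 1)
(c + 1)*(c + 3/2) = c^2 + 5*c/2 + 3/2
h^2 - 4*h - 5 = (h - 5)*(h + 1)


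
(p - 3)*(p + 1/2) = p^2 - 5*p/2 - 3/2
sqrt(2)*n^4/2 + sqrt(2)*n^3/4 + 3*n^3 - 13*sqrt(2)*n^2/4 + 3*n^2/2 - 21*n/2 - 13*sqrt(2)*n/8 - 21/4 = (n + 1/2)*(n - 3*sqrt(2)/2)*(n + 7*sqrt(2)/2)*(sqrt(2)*n/2 + 1)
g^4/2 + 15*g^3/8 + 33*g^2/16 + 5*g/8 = g*(g/2 + 1/4)*(g + 5/4)*(g + 2)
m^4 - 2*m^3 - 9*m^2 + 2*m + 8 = (m - 4)*(m - 1)*(m + 1)*(m + 2)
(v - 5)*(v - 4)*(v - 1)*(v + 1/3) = v^4 - 29*v^3/3 + 77*v^2/3 - 31*v/3 - 20/3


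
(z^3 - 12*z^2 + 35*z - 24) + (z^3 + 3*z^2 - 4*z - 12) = 2*z^3 - 9*z^2 + 31*z - 36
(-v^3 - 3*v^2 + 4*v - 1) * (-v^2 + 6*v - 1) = v^5 - 3*v^4 - 21*v^3 + 28*v^2 - 10*v + 1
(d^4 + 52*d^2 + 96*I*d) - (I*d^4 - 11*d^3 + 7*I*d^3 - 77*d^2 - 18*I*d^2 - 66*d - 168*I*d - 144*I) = d^4 - I*d^4 + 11*d^3 - 7*I*d^3 + 129*d^2 + 18*I*d^2 + 66*d + 264*I*d + 144*I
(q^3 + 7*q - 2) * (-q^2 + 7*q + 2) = -q^5 + 7*q^4 - 5*q^3 + 51*q^2 - 4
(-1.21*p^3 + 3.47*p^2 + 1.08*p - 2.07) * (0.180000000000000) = -0.2178*p^3 + 0.6246*p^2 + 0.1944*p - 0.3726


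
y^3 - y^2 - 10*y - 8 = (y - 4)*(y + 1)*(y + 2)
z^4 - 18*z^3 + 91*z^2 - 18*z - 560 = (z - 8)*(z - 7)*(z - 5)*(z + 2)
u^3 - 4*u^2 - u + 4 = (u - 4)*(u - 1)*(u + 1)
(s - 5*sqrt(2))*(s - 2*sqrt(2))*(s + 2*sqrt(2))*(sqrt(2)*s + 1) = sqrt(2)*s^4 - 9*s^3 - 13*sqrt(2)*s^2 + 72*s + 40*sqrt(2)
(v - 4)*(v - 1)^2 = v^3 - 6*v^2 + 9*v - 4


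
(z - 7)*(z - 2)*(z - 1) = z^3 - 10*z^2 + 23*z - 14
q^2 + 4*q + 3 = (q + 1)*(q + 3)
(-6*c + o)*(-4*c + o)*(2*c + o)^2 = 96*c^4 + 56*c^3*o - 12*c^2*o^2 - 6*c*o^3 + o^4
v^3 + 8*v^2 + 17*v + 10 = (v + 1)*(v + 2)*(v + 5)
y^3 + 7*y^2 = y^2*(y + 7)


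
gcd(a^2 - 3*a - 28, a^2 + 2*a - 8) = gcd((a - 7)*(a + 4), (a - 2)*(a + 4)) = a + 4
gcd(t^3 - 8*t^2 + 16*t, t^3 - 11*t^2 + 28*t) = t^2 - 4*t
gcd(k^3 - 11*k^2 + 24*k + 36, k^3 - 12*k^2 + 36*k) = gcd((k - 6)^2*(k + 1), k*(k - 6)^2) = k^2 - 12*k + 36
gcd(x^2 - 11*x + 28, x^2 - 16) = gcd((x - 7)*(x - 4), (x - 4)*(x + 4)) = x - 4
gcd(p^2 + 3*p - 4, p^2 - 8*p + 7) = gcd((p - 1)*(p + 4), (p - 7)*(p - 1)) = p - 1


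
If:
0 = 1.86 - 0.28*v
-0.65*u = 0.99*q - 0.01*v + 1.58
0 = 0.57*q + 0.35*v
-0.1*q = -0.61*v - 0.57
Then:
No Solution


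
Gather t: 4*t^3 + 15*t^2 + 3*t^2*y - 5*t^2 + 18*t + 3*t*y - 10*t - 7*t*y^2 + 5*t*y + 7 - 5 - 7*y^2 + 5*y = 4*t^3 + t^2*(3*y + 10) + t*(-7*y^2 + 8*y + 8) - 7*y^2 + 5*y + 2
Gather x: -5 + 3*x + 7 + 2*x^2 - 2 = 2*x^2 + 3*x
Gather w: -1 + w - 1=w - 2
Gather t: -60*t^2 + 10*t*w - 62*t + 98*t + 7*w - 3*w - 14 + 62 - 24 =-60*t^2 + t*(10*w + 36) + 4*w + 24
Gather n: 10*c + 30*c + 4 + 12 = 40*c + 16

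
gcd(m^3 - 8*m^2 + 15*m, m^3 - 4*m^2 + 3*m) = m^2 - 3*m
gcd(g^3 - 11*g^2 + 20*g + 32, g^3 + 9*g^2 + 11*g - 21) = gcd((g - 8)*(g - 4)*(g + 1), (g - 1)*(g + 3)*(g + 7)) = 1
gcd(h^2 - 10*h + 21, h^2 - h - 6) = h - 3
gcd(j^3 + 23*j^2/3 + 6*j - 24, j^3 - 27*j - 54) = j + 3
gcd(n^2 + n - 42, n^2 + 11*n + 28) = n + 7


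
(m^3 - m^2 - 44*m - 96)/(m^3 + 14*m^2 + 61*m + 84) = (m - 8)/(m + 7)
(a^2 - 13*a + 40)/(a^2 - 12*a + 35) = (a - 8)/(a - 7)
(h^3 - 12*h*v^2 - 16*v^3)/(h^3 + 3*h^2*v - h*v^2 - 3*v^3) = (h^3 - 12*h*v^2 - 16*v^3)/(h^3 + 3*h^2*v - h*v^2 - 3*v^3)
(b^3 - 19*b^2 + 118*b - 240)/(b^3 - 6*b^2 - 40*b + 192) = (b^2 - 11*b + 30)/(b^2 + 2*b - 24)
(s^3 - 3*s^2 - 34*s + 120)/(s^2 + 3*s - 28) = (s^2 + s - 30)/(s + 7)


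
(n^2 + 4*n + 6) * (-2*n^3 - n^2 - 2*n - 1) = -2*n^5 - 9*n^4 - 18*n^3 - 15*n^2 - 16*n - 6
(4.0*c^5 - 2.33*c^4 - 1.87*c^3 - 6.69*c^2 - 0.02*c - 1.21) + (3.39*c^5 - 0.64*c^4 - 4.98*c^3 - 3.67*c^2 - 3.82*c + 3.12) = 7.39*c^5 - 2.97*c^4 - 6.85*c^3 - 10.36*c^2 - 3.84*c + 1.91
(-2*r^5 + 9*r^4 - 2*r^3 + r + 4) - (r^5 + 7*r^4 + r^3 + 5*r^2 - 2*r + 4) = -3*r^5 + 2*r^4 - 3*r^3 - 5*r^2 + 3*r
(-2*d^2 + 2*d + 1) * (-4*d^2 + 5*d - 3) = 8*d^4 - 18*d^3 + 12*d^2 - d - 3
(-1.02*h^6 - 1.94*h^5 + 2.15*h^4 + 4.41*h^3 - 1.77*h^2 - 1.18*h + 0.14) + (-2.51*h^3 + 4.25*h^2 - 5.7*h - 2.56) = -1.02*h^6 - 1.94*h^5 + 2.15*h^4 + 1.9*h^3 + 2.48*h^2 - 6.88*h - 2.42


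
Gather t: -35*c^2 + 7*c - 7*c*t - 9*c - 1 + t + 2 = -35*c^2 - 2*c + t*(1 - 7*c) + 1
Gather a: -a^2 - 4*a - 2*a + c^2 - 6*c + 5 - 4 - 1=-a^2 - 6*a + c^2 - 6*c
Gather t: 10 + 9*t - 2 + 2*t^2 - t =2*t^2 + 8*t + 8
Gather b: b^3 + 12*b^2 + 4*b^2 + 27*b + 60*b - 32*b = b^3 + 16*b^2 + 55*b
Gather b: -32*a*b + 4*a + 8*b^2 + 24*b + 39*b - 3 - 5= 4*a + 8*b^2 + b*(63 - 32*a) - 8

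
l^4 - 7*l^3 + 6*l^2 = l^2*(l - 6)*(l - 1)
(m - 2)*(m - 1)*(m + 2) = m^3 - m^2 - 4*m + 4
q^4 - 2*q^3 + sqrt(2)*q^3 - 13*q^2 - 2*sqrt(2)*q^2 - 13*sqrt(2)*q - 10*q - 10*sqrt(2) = (q - 5)*(q + 1)*(q + 2)*(q + sqrt(2))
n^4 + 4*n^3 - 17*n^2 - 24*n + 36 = (n - 3)*(n - 1)*(n + 2)*(n + 6)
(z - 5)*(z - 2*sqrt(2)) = z^2 - 5*z - 2*sqrt(2)*z + 10*sqrt(2)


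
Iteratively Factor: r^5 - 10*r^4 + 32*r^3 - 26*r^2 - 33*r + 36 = (r + 1)*(r^4 - 11*r^3 + 43*r^2 - 69*r + 36) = (r - 3)*(r + 1)*(r^3 - 8*r^2 + 19*r - 12) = (r - 4)*(r - 3)*(r + 1)*(r^2 - 4*r + 3) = (r - 4)*(r - 3)^2*(r + 1)*(r - 1)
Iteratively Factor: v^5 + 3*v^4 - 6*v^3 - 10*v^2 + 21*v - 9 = (v + 3)*(v^4 - 6*v^2 + 8*v - 3) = (v - 1)*(v + 3)*(v^3 + v^2 - 5*v + 3) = (v - 1)*(v + 3)^2*(v^2 - 2*v + 1) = (v - 1)^2*(v + 3)^2*(v - 1)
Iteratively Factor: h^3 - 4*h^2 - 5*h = (h)*(h^2 - 4*h - 5) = h*(h + 1)*(h - 5)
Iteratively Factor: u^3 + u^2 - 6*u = (u + 3)*(u^2 - 2*u) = u*(u + 3)*(u - 2)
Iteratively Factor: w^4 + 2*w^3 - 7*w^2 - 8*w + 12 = (w - 2)*(w^3 + 4*w^2 + w - 6) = (w - 2)*(w + 3)*(w^2 + w - 2) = (w - 2)*(w - 1)*(w + 3)*(w + 2)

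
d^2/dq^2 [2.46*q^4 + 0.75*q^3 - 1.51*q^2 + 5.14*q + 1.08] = 29.52*q^2 + 4.5*q - 3.02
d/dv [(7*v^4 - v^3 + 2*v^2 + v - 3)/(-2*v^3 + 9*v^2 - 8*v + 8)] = (-14*v^6 + 126*v^5 - 173*v^4 + 244*v^3 - 67*v^2 + 86*v - 16)/(4*v^6 - 36*v^5 + 113*v^4 - 176*v^3 + 208*v^2 - 128*v + 64)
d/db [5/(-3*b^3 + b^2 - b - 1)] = 5*(9*b^2 - 2*b + 1)/(3*b^3 - b^2 + b + 1)^2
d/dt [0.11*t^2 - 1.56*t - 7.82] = 0.22*t - 1.56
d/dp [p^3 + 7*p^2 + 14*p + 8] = 3*p^2 + 14*p + 14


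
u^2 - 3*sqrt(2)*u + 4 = (u - 2*sqrt(2))*(u - sqrt(2))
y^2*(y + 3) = y^3 + 3*y^2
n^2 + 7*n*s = n*(n + 7*s)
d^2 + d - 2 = (d - 1)*(d + 2)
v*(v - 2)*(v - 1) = v^3 - 3*v^2 + 2*v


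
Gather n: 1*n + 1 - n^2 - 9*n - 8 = -n^2 - 8*n - 7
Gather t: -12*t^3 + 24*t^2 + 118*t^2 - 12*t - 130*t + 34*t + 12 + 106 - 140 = -12*t^3 + 142*t^2 - 108*t - 22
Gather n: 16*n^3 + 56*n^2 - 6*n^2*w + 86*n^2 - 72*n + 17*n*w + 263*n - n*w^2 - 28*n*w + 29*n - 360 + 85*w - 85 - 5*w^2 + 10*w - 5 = 16*n^3 + n^2*(142 - 6*w) + n*(-w^2 - 11*w + 220) - 5*w^2 + 95*w - 450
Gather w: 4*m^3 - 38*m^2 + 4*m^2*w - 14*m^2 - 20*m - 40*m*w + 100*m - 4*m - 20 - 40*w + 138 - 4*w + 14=4*m^3 - 52*m^2 + 76*m + w*(4*m^2 - 40*m - 44) + 132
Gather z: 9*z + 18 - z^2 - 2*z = -z^2 + 7*z + 18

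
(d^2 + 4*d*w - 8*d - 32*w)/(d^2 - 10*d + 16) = (d + 4*w)/(d - 2)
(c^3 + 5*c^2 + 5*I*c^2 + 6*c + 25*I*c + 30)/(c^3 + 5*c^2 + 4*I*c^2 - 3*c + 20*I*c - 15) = (c^2 + 5*I*c + 6)/(c^2 + 4*I*c - 3)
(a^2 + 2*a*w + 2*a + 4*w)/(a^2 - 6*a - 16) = (a + 2*w)/(a - 8)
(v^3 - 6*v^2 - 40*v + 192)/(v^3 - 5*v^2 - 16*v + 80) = (v^2 - 2*v - 48)/(v^2 - v - 20)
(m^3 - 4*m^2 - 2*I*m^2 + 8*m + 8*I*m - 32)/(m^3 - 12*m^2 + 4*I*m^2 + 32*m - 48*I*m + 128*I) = (m^2 - 2*I*m + 8)/(m^2 + 4*m*(-2 + I) - 32*I)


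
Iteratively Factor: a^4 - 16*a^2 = (a + 4)*(a^3 - 4*a^2) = a*(a + 4)*(a^2 - 4*a) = a^2*(a + 4)*(a - 4)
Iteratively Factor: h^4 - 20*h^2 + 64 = (h - 4)*(h^3 + 4*h^2 - 4*h - 16) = (h - 4)*(h + 2)*(h^2 + 2*h - 8) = (h - 4)*(h - 2)*(h + 2)*(h + 4)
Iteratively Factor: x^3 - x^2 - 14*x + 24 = (x - 2)*(x^2 + x - 12) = (x - 2)*(x + 4)*(x - 3)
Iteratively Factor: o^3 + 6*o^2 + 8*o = (o + 4)*(o^2 + 2*o) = (o + 2)*(o + 4)*(o)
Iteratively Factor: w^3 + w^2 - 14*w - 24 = (w - 4)*(w^2 + 5*w + 6) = (w - 4)*(w + 2)*(w + 3)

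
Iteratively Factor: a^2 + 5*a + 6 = (a + 3)*(a + 2)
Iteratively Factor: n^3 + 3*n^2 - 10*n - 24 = (n + 4)*(n^2 - n - 6) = (n - 3)*(n + 4)*(n + 2)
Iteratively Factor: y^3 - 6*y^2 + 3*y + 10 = (y - 2)*(y^2 - 4*y - 5) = (y - 5)*(y - 2)*(y + 1)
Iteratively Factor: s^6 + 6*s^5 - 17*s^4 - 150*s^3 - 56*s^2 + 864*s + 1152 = (s - 4)*(s^5 + 10*s^4 + 23*s^3 - 58*s^2 - 288*s - 288) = (s - 4)*(s + 2)*(s^4 + 8*s^3 + 7*s^2 - 72*s - 144) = (s - 4)*(s - 3)*(s + 2)*(s^3 + 11*s^2 + 40*s + 48) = (s - 4)*(s - 3)*(s + 2)*(s + 4)*(s^2 + 7*s + 12) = (s - 4)*(s - 3)*(s + 2)*(s + 4)^2*(s + 3)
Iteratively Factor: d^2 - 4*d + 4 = (d - 2)*(d - 2)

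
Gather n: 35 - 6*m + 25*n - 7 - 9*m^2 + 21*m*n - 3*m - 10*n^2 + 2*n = -9*m^2 - 9*m - 10*n^2 + n*(21*m + 27) + 28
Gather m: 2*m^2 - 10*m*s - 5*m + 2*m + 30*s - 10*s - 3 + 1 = 2*m^2 + m*(-10*s - 3) + 20*s - 2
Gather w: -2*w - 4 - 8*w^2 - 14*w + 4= -8*w^2 - 16*w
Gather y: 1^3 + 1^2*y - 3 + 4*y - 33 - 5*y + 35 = 0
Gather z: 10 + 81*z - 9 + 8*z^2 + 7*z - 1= 8*z^2 + 88*z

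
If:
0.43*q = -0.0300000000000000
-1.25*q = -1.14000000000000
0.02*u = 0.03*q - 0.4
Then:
No Solution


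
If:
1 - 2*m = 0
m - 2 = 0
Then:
No Solution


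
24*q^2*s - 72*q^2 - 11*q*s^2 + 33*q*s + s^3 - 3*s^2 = (-8*q + s)*(-3*q + s)*(s - 3)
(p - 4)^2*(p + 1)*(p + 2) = p^4 - 5*p^3 - 6*p^2 + 32*p + 32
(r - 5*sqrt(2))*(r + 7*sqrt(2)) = r^2 + 2*sqrt(2)*r - 70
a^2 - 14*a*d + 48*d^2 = (a - 8*d)*(a - 6*d)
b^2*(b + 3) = b^3 + 3*b^2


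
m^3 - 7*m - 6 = (m - 3)*(m + 1)*(m + 2)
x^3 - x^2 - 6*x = x*(x - 3)*(x + 2)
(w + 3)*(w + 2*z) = w^2 + 2*w*z + 3*w + 6*z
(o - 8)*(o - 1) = o^2 - 9*o + 8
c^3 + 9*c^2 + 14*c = c*(c + 2)*(c + 7)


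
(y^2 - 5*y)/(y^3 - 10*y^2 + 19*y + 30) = y/(y^2 - 5*y - 6)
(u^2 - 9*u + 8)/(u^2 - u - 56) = (u - 1)/(u + 7)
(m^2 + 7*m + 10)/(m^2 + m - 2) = (m + 5)/(m - 1)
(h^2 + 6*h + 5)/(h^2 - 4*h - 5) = (h + 5)/(h - 5)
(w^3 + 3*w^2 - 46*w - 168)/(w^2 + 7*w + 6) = (w^2 - 3*w - 28)/(w + 1)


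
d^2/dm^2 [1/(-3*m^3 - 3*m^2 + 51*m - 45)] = 2*((3*m + 1)*(m^3 + m^2 - 17*m + 15) - (3*m^2 + 2*m - 17)^2)/(3*(m^3 + m^2 - 17*m + 15)^3)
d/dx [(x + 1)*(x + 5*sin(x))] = x + (x + 1)*(5*cos(x) + 1) + 5*sin(x)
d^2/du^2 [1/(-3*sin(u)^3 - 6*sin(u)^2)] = (9 + 22/sin(u) + 4/sin(u)^2 - 32/sin(u)^3 - 24/sin(u)^4)/(3*(sin(u) + 2)^3)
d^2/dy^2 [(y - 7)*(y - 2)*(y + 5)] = 6*y - 8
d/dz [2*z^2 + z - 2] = 4*z + 1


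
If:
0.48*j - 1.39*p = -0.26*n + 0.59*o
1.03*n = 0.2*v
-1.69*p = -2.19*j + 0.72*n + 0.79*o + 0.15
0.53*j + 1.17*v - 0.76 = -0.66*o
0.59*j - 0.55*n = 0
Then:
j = 0.18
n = 0.20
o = -0.81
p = 0.44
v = 1.02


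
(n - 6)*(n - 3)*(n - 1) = n^3 - 10*n^2 + 27*n - 18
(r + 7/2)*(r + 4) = r^2 + 15*r/2 + 14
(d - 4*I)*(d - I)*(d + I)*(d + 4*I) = d^4 + 17*d^2 + 16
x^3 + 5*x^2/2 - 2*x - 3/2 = (x - 1)*(x + 1/2)*(x + 3)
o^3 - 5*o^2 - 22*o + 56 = (o - 7)*(o - 2)*(o + 4)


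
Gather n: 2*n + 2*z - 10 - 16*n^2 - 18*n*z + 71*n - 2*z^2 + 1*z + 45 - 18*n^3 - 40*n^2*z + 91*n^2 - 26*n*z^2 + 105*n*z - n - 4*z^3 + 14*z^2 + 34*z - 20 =-18*n^3 + n^2*(75 - 40*z) + n*(-26*z^2 + 87*z + 72) - 4*z^3 + 12*z^2 + 37*z + 15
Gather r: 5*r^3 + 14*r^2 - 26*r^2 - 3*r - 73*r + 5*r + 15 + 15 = 5*r^3 - 12*r^2 - 71*r + 30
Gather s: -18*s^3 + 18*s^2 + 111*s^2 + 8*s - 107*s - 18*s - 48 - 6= -18*s^3 + 129*s^2 - 117*s - 54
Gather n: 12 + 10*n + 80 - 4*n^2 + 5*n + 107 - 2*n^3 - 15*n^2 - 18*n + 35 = -2*n^3 - 19*n^2 - 3*n + 234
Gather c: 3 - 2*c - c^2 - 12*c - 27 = -c^2 - 14*c - 24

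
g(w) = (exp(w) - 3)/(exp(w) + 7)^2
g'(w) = -2*(exp(w) - 3)*exp(w)/(exp(w) + 7)^3 + exp(w)/(exp(w) + 7)^2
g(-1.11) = -0.05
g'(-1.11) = 0.01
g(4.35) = 0.01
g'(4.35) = -0.01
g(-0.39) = -0.04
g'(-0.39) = 0.02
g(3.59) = 0.02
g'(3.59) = -0.01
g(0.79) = -0.01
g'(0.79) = 0.03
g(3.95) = 0.01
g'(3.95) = -0.01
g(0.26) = -0.02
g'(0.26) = 0.03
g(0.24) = -0.03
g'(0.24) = 0.03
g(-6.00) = -0.06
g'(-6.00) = 0.00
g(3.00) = 0.02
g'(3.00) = -0.00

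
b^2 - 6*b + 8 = (b - 4)*(b - 2)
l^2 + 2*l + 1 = (l + 1)^2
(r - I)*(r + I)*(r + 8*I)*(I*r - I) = I*r^4 - 8*r^3 - I*r^3 + 8*r^2 + I*r^2 - 8*r - I*r + 8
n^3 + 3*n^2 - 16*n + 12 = (n - 2)*(n - 1)*(n + 6)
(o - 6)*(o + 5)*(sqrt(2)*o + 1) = sqrt(2)*o^3 - sqrt(2)*o^2 + o^2 - 30*sqrt(2)*o - o - 30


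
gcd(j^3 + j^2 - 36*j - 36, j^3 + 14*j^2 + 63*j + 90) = j + 6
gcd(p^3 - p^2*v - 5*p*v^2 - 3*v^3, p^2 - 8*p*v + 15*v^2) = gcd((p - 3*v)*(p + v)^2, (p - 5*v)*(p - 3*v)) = p - 3*v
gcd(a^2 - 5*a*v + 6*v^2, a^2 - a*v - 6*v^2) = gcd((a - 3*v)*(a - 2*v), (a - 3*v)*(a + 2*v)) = -a + 3*v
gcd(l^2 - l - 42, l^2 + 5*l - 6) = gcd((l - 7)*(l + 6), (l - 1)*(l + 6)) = l + 6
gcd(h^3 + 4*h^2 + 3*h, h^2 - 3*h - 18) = h + 3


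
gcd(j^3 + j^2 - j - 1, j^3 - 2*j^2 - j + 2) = j^2 - 1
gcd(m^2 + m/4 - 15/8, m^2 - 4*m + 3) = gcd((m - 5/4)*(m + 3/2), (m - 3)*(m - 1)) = 1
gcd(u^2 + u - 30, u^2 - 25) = u - 5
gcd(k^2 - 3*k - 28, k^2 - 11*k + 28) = k - 7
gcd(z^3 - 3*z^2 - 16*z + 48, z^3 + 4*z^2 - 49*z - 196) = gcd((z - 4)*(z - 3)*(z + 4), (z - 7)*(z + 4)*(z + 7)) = z + 4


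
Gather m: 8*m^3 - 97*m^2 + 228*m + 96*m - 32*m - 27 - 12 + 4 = 8*m^3 - 97*m^2 + 292*m - 35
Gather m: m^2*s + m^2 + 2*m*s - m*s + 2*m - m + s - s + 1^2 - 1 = m^2*(s + 1) + m*(s + 1)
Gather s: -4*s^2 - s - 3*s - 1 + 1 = -4*s^2 - 4*s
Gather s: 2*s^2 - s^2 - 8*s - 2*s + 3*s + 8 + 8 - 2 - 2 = s^2 - 7*s + 12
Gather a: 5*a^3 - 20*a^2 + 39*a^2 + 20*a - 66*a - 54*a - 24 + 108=5*a^3 + 19*a^2 - 100*a + 84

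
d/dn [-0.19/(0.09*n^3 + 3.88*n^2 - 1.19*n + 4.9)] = (0.0513*n^2 + 1.4744*n - 0.2261)/(0.09*n^3 + 3.88*n^2 - 1.19*n + 4.9)^2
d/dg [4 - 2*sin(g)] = -2*cos(g)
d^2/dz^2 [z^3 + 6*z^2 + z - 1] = 6*z + 12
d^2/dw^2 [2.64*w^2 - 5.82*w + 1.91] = 5.28000000000000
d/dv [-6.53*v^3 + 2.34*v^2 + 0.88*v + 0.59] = -19.59*v^2 + 4.68*v + 0.88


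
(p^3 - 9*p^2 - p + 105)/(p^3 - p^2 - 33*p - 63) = (p - 5)/(p + 3)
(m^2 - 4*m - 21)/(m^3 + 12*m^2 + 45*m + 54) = (m - 7)/(m^2 + 9*m + 18)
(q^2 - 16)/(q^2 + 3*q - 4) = (q - 4)/(q - 1)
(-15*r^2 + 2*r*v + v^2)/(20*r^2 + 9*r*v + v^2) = (-3*r + v)/(4*r + v)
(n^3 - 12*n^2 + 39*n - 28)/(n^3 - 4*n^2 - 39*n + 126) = (n^2 - 5*n + 4)/(n^2 + 3*n - 18)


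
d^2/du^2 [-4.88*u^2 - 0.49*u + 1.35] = -9.76000000000000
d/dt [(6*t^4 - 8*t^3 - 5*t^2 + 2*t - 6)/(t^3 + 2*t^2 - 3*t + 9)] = t*(6*t^5 + 24*t^4 - 65*t^3 + 260*t^2 - 187*t - 66)/(t^6 + 4*t^5 - 2*t^4 + 6*t^3 + 45*t^2 - 54*t + 81)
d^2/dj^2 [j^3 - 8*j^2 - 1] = 6*j - 16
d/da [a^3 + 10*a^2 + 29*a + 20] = 3*a^2 + 20*a + 29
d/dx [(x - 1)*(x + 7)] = 2*x + 6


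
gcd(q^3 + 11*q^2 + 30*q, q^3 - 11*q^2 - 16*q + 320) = q + 5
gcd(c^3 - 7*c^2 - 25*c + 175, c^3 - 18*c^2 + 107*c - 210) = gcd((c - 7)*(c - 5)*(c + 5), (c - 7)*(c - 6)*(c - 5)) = c^2 - 12*c + 35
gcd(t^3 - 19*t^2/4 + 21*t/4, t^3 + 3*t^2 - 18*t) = t^2 - 3*t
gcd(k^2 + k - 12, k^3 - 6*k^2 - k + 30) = k - 3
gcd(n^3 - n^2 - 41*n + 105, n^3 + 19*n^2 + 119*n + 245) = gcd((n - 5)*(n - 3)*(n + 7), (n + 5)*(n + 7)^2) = n + 7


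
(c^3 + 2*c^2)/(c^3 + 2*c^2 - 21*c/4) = 4*c*(c + 2)/(4*c^2 + 8*c - 21)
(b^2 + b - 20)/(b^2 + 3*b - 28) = (b + 5)/(b + 7)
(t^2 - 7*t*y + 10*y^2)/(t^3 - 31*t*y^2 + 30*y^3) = (-t + 2*y)/(-t^2 - 5*t*y + 6*y^2)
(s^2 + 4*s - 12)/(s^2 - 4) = (s + 6)/(s + 2)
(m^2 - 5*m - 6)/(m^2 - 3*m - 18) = (m + 1)/(m + 3)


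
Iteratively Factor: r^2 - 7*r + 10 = (r - 2)*(r - 5)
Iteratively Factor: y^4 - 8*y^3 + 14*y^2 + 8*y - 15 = (y + 1)*(y^3 - 9*y^2 + 23*y - 15) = (y - 3)*(y + 1)*(y^2 - 6*y + 5) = (y - 5)*(y - 3)*(y + 1)*(y - 1)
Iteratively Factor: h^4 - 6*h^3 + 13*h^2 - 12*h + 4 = (h - 2)*(h^3 - 4*h^2 + 5*h - 2) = (h - 2)*(h - 1)*(h^2 - 3*h + 2) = (h - 2)*(h - 1)^2*(h - 2)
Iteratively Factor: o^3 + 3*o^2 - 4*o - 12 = (o - 2)*(o^2 + 5*o + 6) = (o - 2)*(o + 2)*(o + 3)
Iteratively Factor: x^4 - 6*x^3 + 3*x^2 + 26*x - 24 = (x - 1)*(x^3 - 5*x^2 - 2*x + 24) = (x - 3)*(x - 1)*(x^2 - 2*x - 8) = (x - 3)*(x - 1)*(x + 2)*(x - 4)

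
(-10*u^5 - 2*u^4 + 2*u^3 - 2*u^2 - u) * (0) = 0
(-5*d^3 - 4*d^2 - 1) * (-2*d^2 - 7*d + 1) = 10*d^5 + 43*d^4 + 23*d^3 - 2*d^2 + 7*d - 1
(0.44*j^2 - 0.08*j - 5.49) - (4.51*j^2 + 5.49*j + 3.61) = -4.07*j^2 - 5.57*j - 9.1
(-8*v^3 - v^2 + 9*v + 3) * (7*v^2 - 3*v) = -56*v^5 + 17*v^4 + 66*v^3 - 6*v^2 - 9*v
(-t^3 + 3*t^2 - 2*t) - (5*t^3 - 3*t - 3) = -6*t^3 + 3*t^2 + t + 3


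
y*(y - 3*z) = y^2 - 3*y*z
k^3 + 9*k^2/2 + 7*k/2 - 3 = (k - 1/2)*(k + 2)*(k + 3)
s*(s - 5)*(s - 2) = s^3 - 7*s^2 + 10*s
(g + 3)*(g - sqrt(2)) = g^2 - sqrt(2)*g + 3*g - 3*sqrt(2)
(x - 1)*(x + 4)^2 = x^3 + 7*x^2 + 8*x - 16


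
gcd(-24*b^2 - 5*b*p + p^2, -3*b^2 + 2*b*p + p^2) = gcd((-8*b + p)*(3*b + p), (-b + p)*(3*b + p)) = 3*b + p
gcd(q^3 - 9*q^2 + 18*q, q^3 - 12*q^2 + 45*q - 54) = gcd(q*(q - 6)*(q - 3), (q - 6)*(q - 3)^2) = q^2 - 9*q + 18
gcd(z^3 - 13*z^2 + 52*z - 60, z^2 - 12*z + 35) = z - 5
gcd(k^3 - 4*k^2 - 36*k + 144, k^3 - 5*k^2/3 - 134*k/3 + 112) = k - 6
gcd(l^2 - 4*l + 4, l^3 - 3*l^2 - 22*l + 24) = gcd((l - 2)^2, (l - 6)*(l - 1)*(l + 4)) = 1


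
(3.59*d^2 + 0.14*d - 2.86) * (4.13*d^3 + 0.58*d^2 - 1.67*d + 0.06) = 14.8267*d^5 + 2.6604*d^4 - 17.7259*d^3 - 1.6772*d^2 + 4.7846*d - 0.1716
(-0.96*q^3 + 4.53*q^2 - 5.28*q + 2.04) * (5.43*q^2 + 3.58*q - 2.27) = -5.2128*q^5 + 21.1611*q^4 - 10.2738*q^3 - 18.1083*q^2 + 19.2888*q - 4.6308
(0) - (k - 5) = 5 - k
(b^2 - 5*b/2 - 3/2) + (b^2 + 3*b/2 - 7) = 2*b^2 - b - 17/2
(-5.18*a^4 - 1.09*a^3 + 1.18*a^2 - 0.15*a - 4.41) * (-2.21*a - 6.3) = 11.4478*a^5 + 35.0429*a^4 + 4.2592*a^3 - 7.1025*a^2 + 10.6911*a + 27.783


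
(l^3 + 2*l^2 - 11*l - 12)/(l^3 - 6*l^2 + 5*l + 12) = (l + 4)/(l - 4)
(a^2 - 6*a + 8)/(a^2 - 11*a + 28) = (a - 2)/(a - 7)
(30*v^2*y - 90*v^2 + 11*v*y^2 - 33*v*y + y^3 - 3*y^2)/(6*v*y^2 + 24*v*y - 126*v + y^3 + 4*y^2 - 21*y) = (5*v + y)/(y + 7)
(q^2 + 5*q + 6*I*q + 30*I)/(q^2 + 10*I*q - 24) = (q + 5)/(q + 4*I)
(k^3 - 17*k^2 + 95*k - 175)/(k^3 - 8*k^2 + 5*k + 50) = (k - 7)/(k + 2)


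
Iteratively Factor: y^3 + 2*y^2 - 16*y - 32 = (y - 4)*(y^2 + 6*y + 8) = (y - 4)*(y + 4)*(y + 2)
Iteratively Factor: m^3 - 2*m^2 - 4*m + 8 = (m + 2)*(m^2 - 4*m + 4) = (m - 2)*(m + 2)*(m - 2)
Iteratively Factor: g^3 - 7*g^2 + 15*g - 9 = (g - 1)*(g^2 - 6*g + 9) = (g - 3)*(g - 1)*(g - 3)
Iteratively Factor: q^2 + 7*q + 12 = (q + 4)*(q + 3)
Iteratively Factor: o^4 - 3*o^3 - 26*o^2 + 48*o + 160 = (o + 4)*(o^3 - 7*o^2 + 2*o + 40) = (o + 2)*(o + 4)*(o^2 - 9*o + 20) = (o - 4)*(o + 2)*(o + 4)*(o - 5)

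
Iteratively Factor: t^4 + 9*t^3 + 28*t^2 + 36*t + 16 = (t + 2)*(t^3 + 7*t^2 + 14*t + 8) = (t + 1)*(t + 2)*(t^2 + 6*t + 8) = (t + 1)*(t + 2)*(t + 4)*(t + 2)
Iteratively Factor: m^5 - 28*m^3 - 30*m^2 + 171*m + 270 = (m + 2)*(m^4 - 2*m^3 - 24*m^2 + 18*m + 135) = (m + 2)*(m + 3)*(m^3 - 5*m^2 - 9*m + 45) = (m - 3)*(m + 2)*(m + 3)*(m^2 - 2*m - 15) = (m - 3)*(m + 2)*(m + 3)^2*(m - 5)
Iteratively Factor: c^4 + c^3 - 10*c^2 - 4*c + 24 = (c - 2)*(c^3 + 3*c^2 - 4*c - 12) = (c - 2)^2*(c^2 + 5*c + 6) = (c - 2)^2*(c + 3)*(c + 2)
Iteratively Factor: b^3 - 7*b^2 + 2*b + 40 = (b - 4)*(b^2 - 3*b - 10) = (b - 5)*(b - 4)*(b + 2)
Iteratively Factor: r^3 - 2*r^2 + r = (r)*(r^2 - 2*r + 1) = r*(r - 1)*(r - 1)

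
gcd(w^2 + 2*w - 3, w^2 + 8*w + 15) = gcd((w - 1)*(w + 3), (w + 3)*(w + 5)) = w + 3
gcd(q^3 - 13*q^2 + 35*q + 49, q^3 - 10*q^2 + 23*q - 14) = q - 7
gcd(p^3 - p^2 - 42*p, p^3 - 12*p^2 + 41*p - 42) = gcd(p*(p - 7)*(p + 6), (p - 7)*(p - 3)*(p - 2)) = p - 7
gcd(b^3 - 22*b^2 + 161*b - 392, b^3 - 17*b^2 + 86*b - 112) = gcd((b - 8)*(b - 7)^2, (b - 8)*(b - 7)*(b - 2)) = b^2 - 15*b + 56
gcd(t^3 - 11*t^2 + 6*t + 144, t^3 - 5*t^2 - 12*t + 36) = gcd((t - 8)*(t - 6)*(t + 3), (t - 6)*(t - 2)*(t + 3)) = t^2 - 3*t - 18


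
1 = 1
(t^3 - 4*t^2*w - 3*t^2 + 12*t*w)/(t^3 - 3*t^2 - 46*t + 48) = t*(t^2 - 4*t*w - 3*t + 12*w)/(t^3 - 3*t^2 - 46*t + 48)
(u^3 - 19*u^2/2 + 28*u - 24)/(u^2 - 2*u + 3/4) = 2*(u^2 - 8*u + 16)/(2*u - 1)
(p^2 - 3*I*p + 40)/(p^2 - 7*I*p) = (p^2 - 3*I*p + 40)/(p*(p - 7*I))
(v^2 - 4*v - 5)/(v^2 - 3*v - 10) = (v + 1)/(v + 2)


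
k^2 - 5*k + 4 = (k - 4)*(k - 1)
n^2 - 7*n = n*(n - 7)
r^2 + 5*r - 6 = (r - 1)*(r + 6)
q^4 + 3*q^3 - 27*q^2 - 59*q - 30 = (q - 5)*(q + 1)^2*(q + 6)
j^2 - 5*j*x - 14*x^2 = (j - 7*x)*(j + 2*x)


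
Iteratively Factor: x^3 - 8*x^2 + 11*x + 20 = (x - 4)*(x^2 - 4*x - 5) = (x - 4)*(x + 1)*(x - 5)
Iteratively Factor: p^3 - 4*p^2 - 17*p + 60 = (p - 5)*(p^2 + p - 12) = (p - 5)*(p + 4)*(p - 3)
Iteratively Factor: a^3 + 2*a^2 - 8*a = (a)*(a^2 + 2*a - 8) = a*(a - 2)*(a + 4)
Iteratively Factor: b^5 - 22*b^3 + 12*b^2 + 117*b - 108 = (b - 1)*(b^4 + b^3 - 21*b^2 - 9*b + 108) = (b - 1)*(b + 4)*(b^3 - 3*b^2 - 9*b + 27) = (b - 3)*(b - 1)*(b + 4)*(b^2 - 9) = (b - 3)*(b - 1)*(b + 3)*(b + 4)*(b - 3)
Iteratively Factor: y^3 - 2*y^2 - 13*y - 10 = (y - 5)*(y^2 + 3*y + 2) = (y - 5)*(y + 2)*(y + 1)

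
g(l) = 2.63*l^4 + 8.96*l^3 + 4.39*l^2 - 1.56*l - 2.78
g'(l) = 10.52*l^3 + 26.88*l^2 + 8.78*l - 1.56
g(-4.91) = 578.67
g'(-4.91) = -641.90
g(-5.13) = 732.59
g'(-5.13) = -759.46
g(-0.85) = -2.41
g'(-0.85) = 3.94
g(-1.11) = -3.90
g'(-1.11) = 7.43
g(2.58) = 292.82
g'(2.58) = 380.68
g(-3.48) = 63.92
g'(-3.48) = -149.94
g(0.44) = -1.75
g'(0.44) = 8.40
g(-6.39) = 2233.52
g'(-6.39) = -1704.95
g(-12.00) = 39700.90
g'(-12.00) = -14414.76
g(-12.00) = 39700.90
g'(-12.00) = -14414.76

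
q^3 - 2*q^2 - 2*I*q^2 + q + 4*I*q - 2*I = (q - 1)^2*(q - 2*I)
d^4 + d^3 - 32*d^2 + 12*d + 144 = (d - 4)*(d - 3)*(d + 2)*(d + 6)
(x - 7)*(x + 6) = x^2 - x - 42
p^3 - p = p*(p - 1)*(p + 1)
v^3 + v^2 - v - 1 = (v - 1)*(v + 1)^2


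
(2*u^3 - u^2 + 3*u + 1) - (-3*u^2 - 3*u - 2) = 2*u^3 + 2*u^2 + 6*u + 3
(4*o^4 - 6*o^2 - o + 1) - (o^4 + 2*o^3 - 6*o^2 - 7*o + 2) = 3*o^4 - 2*o^3 + 6*o - 1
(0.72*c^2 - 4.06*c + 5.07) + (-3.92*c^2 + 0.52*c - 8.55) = -3.2*c^2 - 3.54*c - 3.48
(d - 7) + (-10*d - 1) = -9*d - 8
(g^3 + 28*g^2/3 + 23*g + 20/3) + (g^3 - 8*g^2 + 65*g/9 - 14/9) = 2*g^3 + 4*g^2/3 + 272*g/9 + 46/9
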